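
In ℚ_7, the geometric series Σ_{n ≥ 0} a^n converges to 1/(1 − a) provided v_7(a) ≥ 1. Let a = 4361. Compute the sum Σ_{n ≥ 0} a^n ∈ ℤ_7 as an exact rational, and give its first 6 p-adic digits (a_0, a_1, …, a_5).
Σ a^n = 1/(1 − a) = -1/4360;  first 6 digits = (1, 0, 5, 5, 5, 4)

v_7(a) = 2 ≥ 1, so the series converges in ℤ_7 to 1/(1 − a) = 1/(1 − 4361) = -1/4360. Expand this rational in ℤ_7: compute digits iteratively via d_i = x_i mod 7, x_{i+1} = (x_i − d_i)/7. The first 6 digits are (1, 0, 5, 5, 5, 4).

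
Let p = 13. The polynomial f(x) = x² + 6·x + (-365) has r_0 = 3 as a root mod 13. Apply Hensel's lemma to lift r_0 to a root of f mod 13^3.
r_2 = 1862 (mod 2197)

Hensel: r_{i+1} = r_i − f(r_i)·(f′(r_i))^{-1} mod 13^{i+2}, f′(x) = 2x + 6. Iterate:
  r_0 = 3 (mod 13)
  r_1 = 3 (mod 169)
  r_2 = 1862 (mod 2197)
Final: r = 1862 satisfies f(r) ≡ 0 mod 13^3.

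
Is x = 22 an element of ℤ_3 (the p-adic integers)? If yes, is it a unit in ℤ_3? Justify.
x ∈ ℤ_3^× (unit); v_3(x) = 0

ℤ_3 = {x ∈ ℚ_3 : v_3(x) ≥ 0} and ℤ_3^× = {x ∈ ℤ_3 : v_3(x) = 0}. Here v_3(22) = v_3(num) − v_3(den) = 0; compare against these criteria.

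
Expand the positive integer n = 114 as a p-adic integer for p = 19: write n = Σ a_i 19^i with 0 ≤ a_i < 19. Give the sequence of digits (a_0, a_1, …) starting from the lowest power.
(a_0, a_1, …) = (0, 6)

Repeated division by 19 gives the digits low-to-high: 114 = 6·19^1. Digit sequence: (0, 6).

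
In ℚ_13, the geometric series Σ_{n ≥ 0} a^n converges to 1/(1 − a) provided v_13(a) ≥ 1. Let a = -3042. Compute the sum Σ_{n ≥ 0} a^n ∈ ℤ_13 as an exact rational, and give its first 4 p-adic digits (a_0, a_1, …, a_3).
Σ a^n = 1/(1 − a) = 1/3043;  first 4 digits = (1, 0, 8, 11)

v_13(a) = 2 ≥ 1, so the series converges in ℤ_13 to 1/(1 − a) = 1/(1 − (-3042)) = 1/3043. Expand this rational in ℤ_13: compute digits iteratively via d_i = x_i mod 13, x_{i+1} = (x_i − d_i)/13. The first 4 digits are (1, 0, 8, 11).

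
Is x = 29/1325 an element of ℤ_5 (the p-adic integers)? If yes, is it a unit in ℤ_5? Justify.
x ∉ ℤ_5 (v_5(x) = -2 < 0)

ℤ_5 = {x ∈ ℚ_5 : v_5(x) ≥ 0} and ℤ_5^× = {x ∈ ℤ_5 : v_5(x) = 0}. Here v_5(29/1325) = v_5(num) − v_5(den) = -2; compare against these criteria.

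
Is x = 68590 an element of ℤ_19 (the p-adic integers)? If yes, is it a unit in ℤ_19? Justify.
x ∈ ℤ_19 but not a unit; v_19(x) = 3 > 0

ℤ_19 = {x ∈ ℚ_19 : v_19(x) ≥ 0} and ℤ_19^× = {x ∈ ℤ_19 : v_19(x) = 0}. Here v_19(68590) = v_19(num) − v_19(den) = 3; compare against these criteria.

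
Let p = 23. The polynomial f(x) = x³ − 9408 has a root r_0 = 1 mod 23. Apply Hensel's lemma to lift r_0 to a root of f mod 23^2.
r_1 = 139 (mod 529)

Hensel: r_{i+1} = r_i − f(r_i)/f′(r_i) mod 23^{i+2}, where f′(x) = 3x². Iterate:
  r_0 = 1 (mod 23)
  r_1 = 139 (mod 529)
Final: r = 139 with f(r) ≡ 0 mod 23^2.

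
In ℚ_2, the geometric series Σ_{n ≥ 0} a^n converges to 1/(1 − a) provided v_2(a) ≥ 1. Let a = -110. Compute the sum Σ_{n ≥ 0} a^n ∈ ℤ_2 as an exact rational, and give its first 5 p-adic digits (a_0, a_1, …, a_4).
Σ a^n = 1/(1 − a) = 1/111;  first 5 digits = (1, 1, 1, 1, 0)

v_2(a) = 1 ≥ 1, so the series converges in ℤ_2 to 1/(1 − a) = 1/(1 − (-110)) = 1/111. Expand this rational in ℤ_2: compute digits iteratively via d_i = x_i mod 2, x_{i+1} = (x_i − d_i)/2. The first 5 digits are (1, 1, 1, 1, 0).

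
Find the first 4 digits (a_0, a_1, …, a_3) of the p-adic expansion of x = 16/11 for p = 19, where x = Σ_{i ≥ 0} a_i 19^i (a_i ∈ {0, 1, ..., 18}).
(a_0, …, a_3) = (17, 13, 1, 12)

v_19(16/11) = 0 (numerator and denominator both coprime to 19), so x ∈ ℤ_19^×. Compute digits iteratively via a_i = x_i mod 19, x_{i+1} = (x_i − a_i)/19, with x_0 = x:
  x_0 = 16/11;  a_0 = 17;  x_1 = (x_0 − 17)/19 = -9/11
  x_1 = -9/11;  a_1 = 13;  x_2 = (x_1 − 13)/19 = -8/11
  x_2 = -8/11;  a_2 = 1;  x_3 = (x_2 − 1)/19 = -1/11
  x_3 = -1/11;  a_3 = 12;  x_4 = (x_3 − 12)/19 = -7/11
Digits: (17, 13, 1, 12).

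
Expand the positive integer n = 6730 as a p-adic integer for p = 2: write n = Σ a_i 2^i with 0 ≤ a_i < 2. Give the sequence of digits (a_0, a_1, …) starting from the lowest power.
(a_0, a_1, …) = (0, 1, 0, 1, 0, 0, 1, 0, 0, 1, 0, 1, 1)

Repeated division by 2 gives the digits low-to-high: 6730 = 1·2^1 + 1·2^3 + 1·2^6 + 1·2^9 + 1·2^11 + 1·2^12. Digit sequence: (0, 1, 0, 1, 0, 0, 1, 0, 0, 1, 0, 1, 1).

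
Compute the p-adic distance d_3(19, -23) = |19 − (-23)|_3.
d_3(19, -23) = 1/3

Step 1 — x − y = 19 − (-23) = 42. Step 2 — v_3(42) = 1 (factor: 42 = (3^1 · 14); the sign does not affect v_p). Step 3 — |x − y|_3 = 3^{-1} = 1/3.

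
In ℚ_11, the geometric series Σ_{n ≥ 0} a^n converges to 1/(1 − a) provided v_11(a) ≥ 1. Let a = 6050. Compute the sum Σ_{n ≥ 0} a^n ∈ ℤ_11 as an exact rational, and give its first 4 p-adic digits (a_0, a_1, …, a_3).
Σ a^n = 1/(1 − a) = -1/6049;  first 4 digits = (1, 0, 6, 4)

v_11(a) = 2 ≥ 1, so the series converges in ℤ_11 to 1/(1 − a) = 1/(1 − 6050) = -1/6049. Expand this rational in ℤ_11: compute digits iteratively via d_i = x_i mod 11, x_{i+1} = (x_i − d_i)/11. The first 4 digits are (1, 0, 6, 4).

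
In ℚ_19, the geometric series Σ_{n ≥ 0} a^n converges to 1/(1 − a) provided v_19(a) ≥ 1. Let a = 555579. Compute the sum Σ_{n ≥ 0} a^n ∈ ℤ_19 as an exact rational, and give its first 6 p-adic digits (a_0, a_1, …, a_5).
Σ a^n = 1/(1 − a) = -1/555578;  first 6 digits = (1, 0, 0, 5, 4, 0)

v_19(a) = 3 ≥ 1, so the series converges in ℤ_19 to 1/(1 − a) = 1/(1 − 555579) = -1/555578. Expand this rational in ℤ_19: compute digits iteratively via d_i = x_i mod 19, x_{i+1} = (x_i − d_i)/19. The first 6 digits are (1, 0, 0, 5, 4, 0).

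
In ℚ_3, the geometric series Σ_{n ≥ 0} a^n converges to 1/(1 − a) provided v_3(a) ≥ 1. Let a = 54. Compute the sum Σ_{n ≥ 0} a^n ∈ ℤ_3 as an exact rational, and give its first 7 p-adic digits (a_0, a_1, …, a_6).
Σ a^n = 1/(1 − a) = -1/53;  first 7 digits = (1, 0, 0, 2, 0, 0, 1)

v_3(a) = 3 ≥ 1, so the series converges in ℤ_3 to 1/(1 − a) = 1/(1 − 54) = -1/53. Expand this rational in ℤ_3: compute digits iteratively via d_i = x_i mod 3, x_{i+1} = (x_i − d_i)/3. The first 7 digits are (1, 0, 0, 2, 0, 0, 1).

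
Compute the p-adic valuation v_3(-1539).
v_3(-1539) = 4

v_3(n) is the largest exponent k such that 3^k divides n. Factor out: -1539 = -3^4 · 19. (Sign doesn't affect v_p.) So v_3(-1539) = 4.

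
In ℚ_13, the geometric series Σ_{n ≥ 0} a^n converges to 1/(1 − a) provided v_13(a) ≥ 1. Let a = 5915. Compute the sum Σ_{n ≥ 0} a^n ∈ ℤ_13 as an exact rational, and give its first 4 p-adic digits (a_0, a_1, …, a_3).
Σ a^n = 1/(1 − a) = -1/5914;  first 4 digits = (1, 0, 9, 2)

v_13(a) = 2 ≥ 1, so the series converges in ℤ_13 to 1/(1 − a) = 1/(1 − 5915) = -1/5914. Expand this rational in ℤ_13: compute digits iteratively via d_i = x_i mod 13, x_{i+1} = (x_i − d_i)/13. The first 4 digits are (1, 0, 9, 2).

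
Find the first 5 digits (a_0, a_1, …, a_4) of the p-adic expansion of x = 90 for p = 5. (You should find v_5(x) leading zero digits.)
(a_0, …, a_4) = (0, 3, 3, 0, 0)

v_5(90) = 1, so a_0 = ... = a_0 = 0. Factor out: x = 5^1 · u with u = 18 a unit in ℤ_5. Expand u iteratively via a_{v+i} = u_i mod 5, u_{i+1} = (u_i − a_{v+i})/5:
  u_0 = 18;  a_1 = 3;  u_1 = (u_0 − 3)/5 = 3
  u_1 = 3;  a_2 = 3;  u_2 = (u_1 − 3)/5 = 0
  u_2 = 0;  a_3 = 0;  u_3 = (u_2 − 0)/5 = 0
  u_3 = 0;  a_4 = 0;  u_4 = (u_3 − 0)/5 = 0
Digits: (0, 3, 3, 0, 0).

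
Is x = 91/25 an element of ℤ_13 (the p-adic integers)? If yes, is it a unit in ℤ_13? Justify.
x ∈ ℤ_13 but not a unit; v_13(x) = 1 > 0

ℤ_13 = {x ∈ ℚ_13 : v_13(x) ≥ 0} and ℤ_13^× = {x ∈ ℤ_13 : v_13(x) = 0}. Here v_13(91/25) = v_13(num) − v_13(den) = 1; compare against these criteria.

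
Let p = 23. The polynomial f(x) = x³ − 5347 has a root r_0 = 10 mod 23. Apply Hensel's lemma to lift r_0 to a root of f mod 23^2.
r_1 = 125 (mod 529)

Hensel: r_{i+1} = r_i − f(r_i)/f′(r_i) mod 23^{i+2}, where f′(x) = 3x². Iterate:
  r_0 = 10 (mod 23)
  r_1 = 125 (mod 529)
Final: r = 125 with f(r) ≡ 0 mod 23^2.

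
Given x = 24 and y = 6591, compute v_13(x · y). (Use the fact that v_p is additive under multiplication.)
v_13(158184) = 3

v_p(x) = 0 (factor: 24 = 13^0 · 24); v_p(y) = 3 (factor: 6591 = 13^3 · 3). Additivity: v_p(xy) = v_p(x) + v_p(y) = 0 + 3 = 3. (Direct check: xy = 158184 = 13^3 · (72).)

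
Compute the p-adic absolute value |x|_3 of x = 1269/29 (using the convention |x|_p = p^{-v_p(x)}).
|1269/29|_3 = 1/27

Step 1 — compute v_3(x) by factoring powers of 3 out of the numerator and denominator: v_3(1269/29) = 3. Step 2 — apply |x|_p = p^{-v_p(x)} = 3^{-3} = 1/27.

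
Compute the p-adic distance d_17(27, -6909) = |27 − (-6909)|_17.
d_17(27, -6909) = 1/289

Step 1 — x − y = 27 − (-6909) = 6936. Step 2 — v_17(6936) = 2 (factor: 6936 = (17^2 · 24); the sign does not affect v_p). Step 3 — |x − y|_17 = 17^{-2} = 1/289.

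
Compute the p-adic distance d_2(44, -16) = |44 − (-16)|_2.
d_2(44, -16) = 1/4

Step 1 — x − y = 44 − (-16) = 60. Step 2 — v_2(60) = 2 (factor: 60 = (2^2 · 15); the sign does not affect v_p). Step 3 — |x − y|_2 = 2^{-2} = 1/4.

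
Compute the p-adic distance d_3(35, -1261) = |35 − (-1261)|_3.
d_3(35, -1261) = 1/81

Step 1 — x − y = 35 − (-1261) = 1296. Step 2 — v_3(1296) = 4 (factor: 1296 = (3^4 · 16); the sign does not affect v_p). Step 3 — |x − y|_3 = 3^{-4} = 1/81.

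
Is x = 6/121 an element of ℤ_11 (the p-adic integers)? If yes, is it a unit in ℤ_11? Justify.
x ∉ ℤ_11 (v_11(x) = -2 < 0)

ℤ_11 = {x ∈ ℚ_11 : v_11(x) ≥ 0} and ℤ_11^× = {x ∈ ℤ_11 : v_11(x) = 0}. Here v_11(6/121) = v_11(num) − v_11(den) = -2; compare against these criteria.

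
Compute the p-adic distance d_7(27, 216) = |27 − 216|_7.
d_7(27, 216) = 1/7

Step 1 — x − y = 27 − 216 = -189. Step 2 — v_7(-189) = 1 (factor: -189 = −(7^1 · 27); the sign does not affect v_p). Step 3 — |x − y|_7 = 7^{-1} = 1/7.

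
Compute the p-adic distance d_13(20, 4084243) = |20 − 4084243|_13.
d_13(20, 4084243) = 1/371293

Step 1 — x − y = 20 − 4084243 = -4084223. Step 2 — v_13(-4084223) = 5 (factor: -4084223 = −(13^5 · 11); the sign does not affect v_p). Step 3 — |x − y|_13 = 13^{-5} = 1/371293.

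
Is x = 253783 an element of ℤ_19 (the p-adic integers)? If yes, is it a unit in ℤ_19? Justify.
x ∈ ℤ_19 but not a unit; v_19(x) = 3 > 0

ℤ_19 = {x ∈ ℚ_19 : v_19(x) ≥ 0} and ℤ_19^× = {x ∈ ℤ_19 : v_19(x) = 0}. Here v_19(253783) = v_19(num) − v_19(den) = 3; compare against these criteria.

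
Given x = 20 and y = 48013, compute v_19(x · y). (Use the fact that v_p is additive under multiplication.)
v_19(960260) = 3

v_p(x) = 0 (factor: 20 = 19^0 · 20); v_p(y) = 3 (factor: 48013 = 19^3 · 7). Additivity: v_p(xy) = v_p(x) + v_p(y) = 0 + 3 = 3. (Direct check: xy = 960260 = 19^3 · (140).)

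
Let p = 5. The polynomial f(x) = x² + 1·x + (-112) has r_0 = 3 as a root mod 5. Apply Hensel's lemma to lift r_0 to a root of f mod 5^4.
r_3 = 553 (mod 625)

Hensel: r_{i+1} = r_i − f(r_i)·(f′(r_i))^{-1} mod 5^{i+2}, f′(x) = 2x + 1. Iterate:
  r_0 = 3 (mod 5)
  r_1 = 3 (mod 25)
  r_2 = 53 (mod 125)
  r_3 = 553 (mod 625)
Final: r = 553 satisfies f(r) ≡ 0 mod 5^4.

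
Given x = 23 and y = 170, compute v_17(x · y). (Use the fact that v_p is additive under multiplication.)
v_17(3910) = 1

v_p(x) = 0 (factor: 23 = 17^0 · 23); v_p(y) = 1 (factor: 170 = 17^1 · 10). Additivity: v_p(xy) = v_p(x) + v_p(y) = 0 + 1 = 1. (Direct check: xy = 3910 = 17^1 · (230).)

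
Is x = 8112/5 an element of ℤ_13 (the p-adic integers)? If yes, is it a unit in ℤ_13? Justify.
x ∈ ℤ_13 but not a unit; v_13(x) = 2 > 0

ℤ_13 = {x ∈ ℚ_13 : v_13(x) ≥ 0} and ℤ_13^× = {x ∈ ℤ_13 : v_13(x) = 0}. Here v_13(8112/5) = v_13(num) − v_13(den) = 2; compare against these criteria.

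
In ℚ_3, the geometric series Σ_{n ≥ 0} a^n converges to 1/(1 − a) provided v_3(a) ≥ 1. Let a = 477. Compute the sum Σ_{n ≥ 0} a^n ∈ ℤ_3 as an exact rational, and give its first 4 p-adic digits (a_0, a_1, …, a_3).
Σ a^n = 1/(1 − a) = -1/476;  first 4 digits = (1, 0, 2, 2)

v_3(a) = 2 ≥ 1, so the series converges in ℤ_3 to 1/(1 − a) = 1/(1 − 477) = -1/476. Expand this rational in ℤ_3: compute digits iteratively via d_i = x_i mod 3, x_{i+1} = (x_i − d_i)/3. The first 4 digits are (1, 0, 2, 2).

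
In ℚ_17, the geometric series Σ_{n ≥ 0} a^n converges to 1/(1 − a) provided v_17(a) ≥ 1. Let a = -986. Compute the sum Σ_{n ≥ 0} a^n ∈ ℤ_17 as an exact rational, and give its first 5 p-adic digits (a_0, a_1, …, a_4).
Σ a^n = 1/(1 − a) = 1/987;  first 5 digits = (1, 10, 11, 7, 13)

v_17(a) = 1 ≥ 1, so the series converges in ℤ_17 to 1/(1 − a) = 1/(1 − (-986)) = 1/987. Expand this rational in ℤ_17: compute digits iteratively via d_i = x_i mod 17, x_{i+1} = (x_i − d_i)/17. The first 5 digits are (1, 10, 11, 7, 13).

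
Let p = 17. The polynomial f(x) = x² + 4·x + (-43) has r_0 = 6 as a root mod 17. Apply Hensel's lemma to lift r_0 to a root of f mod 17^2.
r_1 = 23 (mod 289)

Hensel: r_{i+1} = r_i − f(r_i)·(f′(r_i))^{-1} mod 17^{i+2}, f′(x) = 2x + 4. Iterate:
  r_0 = 6 (mod 17)
  r_1 = 23 (mod 289)
Final: r = 23 satisfies f(r) ≡ 0 mod 17^2.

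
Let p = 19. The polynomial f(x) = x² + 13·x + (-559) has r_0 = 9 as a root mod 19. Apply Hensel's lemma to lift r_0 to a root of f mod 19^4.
r_3 = 71487 (mod 130321)

Hensel: r_{i+1} = r_i − f(r_i)·(f′(r_i))^{-1} mod 19^{i+2}, f′(x) = 2x + 13. Iterate:
  r_0 = 9 (mod 19)
  r_1 = 9 (mod 361)
  r_2 = 2897 (mod 6859)
  r_3 = 71487 (mod 130321)
Final: r = 71487 satisfies f(r) ≡ 0 mod 19^4.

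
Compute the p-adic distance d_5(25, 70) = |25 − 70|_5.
d_5(25, 70) = 1/5

Step 1 — x − y = 25 − 70 = -45. Step 2 — v_5(-45) = 1 (factor: -45 = −(5^1 · 9); the sign does not affect v_p). Step 3 — |x − y|_5 = 5^{-1} = 1/5.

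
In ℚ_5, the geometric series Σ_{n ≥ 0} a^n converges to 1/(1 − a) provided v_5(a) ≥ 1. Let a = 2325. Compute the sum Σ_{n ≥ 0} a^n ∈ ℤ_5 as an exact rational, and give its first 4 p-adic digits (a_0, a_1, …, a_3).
Σ a^n = 1/(1 − a) = -1/2324;  first 4 digits = (1, 0, 3, 3)

v_5(a) = 2 ≥ 1, so the series converges in ℤ_5 to 1/(1 − a) = 1/(1 − 2325) = -1/2324. Expand this rational in ℤ_5: compute digits iteratively via d_i = x_i mod 5, x_{i+1} = (x_i − d_i)/5. The first 4 digits are (1, 0, 3, 3).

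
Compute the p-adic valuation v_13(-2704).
v_13(-2704) = 2

v_13(n) is the largest exponent k such that 13^k divides n. Factor out: -2704 = -13^2 · 16. (Sign doesn't affect v_p.) So v_13(-2704) = 2.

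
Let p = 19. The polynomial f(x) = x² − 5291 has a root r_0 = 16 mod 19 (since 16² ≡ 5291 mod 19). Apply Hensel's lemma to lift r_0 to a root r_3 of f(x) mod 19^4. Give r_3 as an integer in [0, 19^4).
r_3 = 79379 (mod 130321)

Hensel's recurrence: r_{i+1} = r_i − f(r_i)·(f′(r_i))^{-1} mod 19^{i+2}, with f′(x) = 2x. Iterate:
  r_0 = 16 (mod 19)
  r_1 = 320 (mod 361)
  r_2 = 3930 (mod 6859)
  r_3 = 79379 (mod 130321)
Final: r_3 = 79379, and one checks f(r_3) ≡ 0 mod 19^4.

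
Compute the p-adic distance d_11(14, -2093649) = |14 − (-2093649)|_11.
d_11(14, -2093649) = 1/161051

Step 1 — x − y = 14 − (-2093649) = 2093663. Step 2 — v_11(2093663) = 5 (factor: 2093663 = (11^5 · 13); the sign does not affect v_p). Step 3 — |x − y|_11 = 11^{-5} = 1/161051.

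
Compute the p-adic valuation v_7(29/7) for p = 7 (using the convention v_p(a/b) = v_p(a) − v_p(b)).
v_7(29/7) = -1

Factor powers of 7 from the numerator and denominator of the reduced fraction: 29 = 7^0 · 29 and 7 = 7^1 · 1. Apply v_p(a/b) = v_p(a) − v_p(b): v_7(29/7) = 0 − 1 = -1.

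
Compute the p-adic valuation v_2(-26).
v_2(-26) = 1

v_2(n) is the largest exponent k such that 2^k divides n. Factor out: -26 = -2^1 · 13. (Sign doesn't affect v_p.) So v_2(-26) = 1.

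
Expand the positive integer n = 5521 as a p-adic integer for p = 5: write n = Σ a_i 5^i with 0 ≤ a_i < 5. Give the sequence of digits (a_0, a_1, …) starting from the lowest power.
(a_0, a_1, …) = (1, 4, 0, 4, 3, 1)

Repeated division by 5 gives the digits low-to-high: 5521 = 1 + 4·5^1 + 4·5^3 + 3·5^4 + 1·5^5. Digit sequence: (1, 4, 0, 4, 3, 1).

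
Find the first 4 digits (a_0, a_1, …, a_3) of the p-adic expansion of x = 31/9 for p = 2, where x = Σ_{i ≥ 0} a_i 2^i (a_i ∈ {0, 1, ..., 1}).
(a_0, …, a_3) = (1, 1, 1, 0)

v_2(31/9) = 0 (numerator and denominator both coprime to 2), so x ∈ ℤ_2^×. Compute digits iteratively via a_i = x_i mod 2, x_{i+1} = (x_i − a_i)/2, with x_0 = x:
  x_0 = 31/9;  a_0 = 1;  x_1 = (x_0 − 1)/2 = 11/9
  x_1 = 11/9;  a_1 = 1;  x_2 = (x_1 − 1)/2 = 1/9
  x_2 = 1/9;  a_2 = 1;  x_3 = (x_2 − 1)/2 = -4/9
  x_3 = -4/9;  a_3 = 0;  x_4 = (x_3 − 0)/2 = -2/9
Digits: (1, 1, 1, 0).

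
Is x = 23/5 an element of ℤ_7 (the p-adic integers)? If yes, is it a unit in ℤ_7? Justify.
x ∈ ℤ_7^× (unit); v_7(x) = 0

ℤ_7 = {x ∈ ℚ_7 : v_7(x) ≥ 0} and ℤ_7^× = {x ∈ ℤ_7 : v_7(x) = 0}. Here v_7(23/5) = v_7(num) − v_7(den) = 0; compare against these criteria.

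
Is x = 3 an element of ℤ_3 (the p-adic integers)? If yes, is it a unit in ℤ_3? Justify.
x ∈ ℤ_3 but not a unit; v_3(x) = 1 > 0

ℤ_3 = {x ∈ ℚ_3 : v_3(x) ≥ 0} and ℤ_3^× = {x ∈ ℤ_3 : v_3(x) = 0}. Here v_3(3) = v_3(num) − v_3(den) = 1; compare against these criteria.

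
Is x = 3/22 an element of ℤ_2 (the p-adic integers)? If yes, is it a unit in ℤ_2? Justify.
x ∉ ℤ_2 (v_2(x) = -1 < 0)

ℤ_2 = {x ∈ ℚ_2 : v_2(x) ≥ 0} and ℤ_2^× = {x ∈ ℤ_2 : v_2(x) = 0}. Here v_2(3/22) = v_2(num) − v_2(den) = -1; compare against these criteria.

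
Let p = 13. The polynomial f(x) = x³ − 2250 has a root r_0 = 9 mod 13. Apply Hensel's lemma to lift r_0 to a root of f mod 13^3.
r_2 = 178 (mod 2197)

Hensel: r_{i+1} = r_i − f(r_i)/f′(r_i) mod 13^{i+2}, where f′(x) = 3x². Iterate:
  r_0 = 9 (mod 13)
  r_1 = 9 (mod 169)
  r_2 = 178 (mod 2197)
Final: r = 178 with f(r) ≡ 0 mod 13^3.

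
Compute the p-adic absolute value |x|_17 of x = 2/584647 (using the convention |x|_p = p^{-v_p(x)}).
|2/584647|_17 = 83521

Step 1 — compute v_17(x) by factoring powers of 17 out of the numerator and denominator: v_17(2/584647) = -4. Step 2 — apply |x|_p = p^{-v_p(x)} = 17^{4} = 83521.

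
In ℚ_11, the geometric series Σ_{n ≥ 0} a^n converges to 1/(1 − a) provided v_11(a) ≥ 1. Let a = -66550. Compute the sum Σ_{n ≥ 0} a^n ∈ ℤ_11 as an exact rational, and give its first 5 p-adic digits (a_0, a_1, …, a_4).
Σ a^n = 1/(1 − a) = 1/66551;  first 5 digits = (1, 0, 0, 5, 6)

v_11(a) = 3 ≥ 1, so the series converges in ℤ_11 to 1/(1 − a) = 1/(1 − (-66550)) = 1/66551. Expand this rational in ℤ_11: compute digits iteratively via d_i = x_i mod 11, x_{i+1} = (x_i − d_i)/11. The first 5 digits are (1, 0, 0, 5, 6).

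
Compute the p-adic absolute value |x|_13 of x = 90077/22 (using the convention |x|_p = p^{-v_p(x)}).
|90077/22|_13 = 1/2197

Step 1 — compute v_13(x) by factoring powers of 13 out of the numerator and denominator: v_13(90077/22) = 3. Step 2 — apply |x|_p = p^{-v_p(x)} = 13^{-3} = 1/2197.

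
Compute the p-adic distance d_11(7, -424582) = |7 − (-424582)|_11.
d_11(7, -424582) = 1/14641

Step 1 — x − y = 7 − (-424582) = 424589. Step 2 — v_11(424589) = 4 (factor: 424589 = (11^4 · 29); the sign does not affect v_p). Step 3 — |x − y|_11 = 11^{-4} = 1/14641.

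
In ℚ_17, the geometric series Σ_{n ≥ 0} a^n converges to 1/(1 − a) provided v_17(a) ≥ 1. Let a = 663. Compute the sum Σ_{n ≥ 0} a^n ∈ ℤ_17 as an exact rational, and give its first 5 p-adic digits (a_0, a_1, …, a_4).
Σ a^n = 1/(1 − a) = -1/662;  first 5 digits = (1, 5, 10, 10, 5)

v_17(a) = 1 ≥ 1, so the series converges in ℤ_17 to 1/(1 − a) = 1/(1 − 663) = -1/662. Expand this rational in ℤ_17: compute digits iteratively via d_i = x_i mod 17, x_{i+1} = (x_i − d_i)/17. The first 5 digits are (1, 5, 10, 10, 5).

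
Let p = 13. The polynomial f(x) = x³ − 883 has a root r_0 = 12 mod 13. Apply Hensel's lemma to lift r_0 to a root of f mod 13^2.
r_1 = 12 (mod 169)

Hensel: r_{i+1} = r_i − f(r_i)/f′(r_i) mod 13^{i+2}, where f′(x) = 3x². Iterate:
  r_0 = 12 (mod 13)
  r_1 = 12 (mod 169)
Final: r = 12 with f(r) ≡ 0 mod 13^2.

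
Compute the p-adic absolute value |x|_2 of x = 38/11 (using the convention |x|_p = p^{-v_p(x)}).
|38/11|_2 = 1/2

Step 1 — compute v_2(x) by factoring powers of 2 out of the numerator and denominator: v_2(38/11) = 1. Step 2 — apply |x|_p = p^{-v_p(x)} = 2^{-1} = 1/2.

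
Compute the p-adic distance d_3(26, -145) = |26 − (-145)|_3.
d_3(26, -145) = 1/9

Step 1 — x − y = 26 − (-145) = 171. Step 2 — v_3(171) = 2 (factor: 171 = (3^2 · 19); the sign does not affect v_p). Step 3 — |x − y|_3 = 3^{-2} = 1/9.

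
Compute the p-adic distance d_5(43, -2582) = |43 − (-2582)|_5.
d_5(43, -2582) = 1/125

Step 1 — x − y = 43 − (-2582) = 2625. Step 2 — v_5(2625) = 3 (factor: 2625 = (5^3 · 21); the sign does not affect v_p). Step 3 — |x − y|_5 = 5^{-3} = 1/125.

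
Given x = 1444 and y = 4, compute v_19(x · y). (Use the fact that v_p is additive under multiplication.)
v_19(5776) = 2

v_p(x) = 2 (factor: 1444 = 19^2 · 4); v_p(y) = 0 (factor: 4 = 19^0 · 4). Additivity: v_p(xy) = v_p(x) + v_p(y) = 2 + 0 = 2. (Direct check: xy = 5776 = 19^2 · (16).)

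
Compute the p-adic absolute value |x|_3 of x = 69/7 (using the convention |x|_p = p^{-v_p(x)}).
|69/7|_3 = 1/3

Step 1 — compute v_3(x) by factoring powers of 3 out of the numerator and denominator: v_3(69/7) = 1. Step 2 — apply |x|_p = p^{-v_p(x)} = 3^{-1} = 1/3.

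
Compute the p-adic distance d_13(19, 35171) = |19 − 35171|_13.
d_13(19, 35171) = 1/2197

Step 1 — x − y = 19 − 35171 = -35152. Step 2 — v_13(-35152) = 3 (factor: -35152 = −(13^3 · 16); the sign does not affect v_p). Step 3 — |x − y|_13 = 13^{-3} = 1/2197.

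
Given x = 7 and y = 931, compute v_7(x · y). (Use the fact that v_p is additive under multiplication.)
v_7(6517) = 3

v_p(x) = 1 (factor: 7 = 7^1 · 1); v_p(y) = 2 (factor: 931 = 7^2 · 19). Additivity: v_p(xy) = v_p(x) + v_p(y) = 1 + 2 = 3. (Direct check: xy = 6517 = 7^3 · (19).)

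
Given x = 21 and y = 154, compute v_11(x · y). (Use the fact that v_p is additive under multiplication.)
v_11(3234) = 1

v_p(x) = 0 (factor: 21 = 11^0 · 21); v_p(y) = 1 (factor: 154 = 11^1 · 14). Additivity: v_p(xy) = v_p(x) + v_p(y) = 0 + 1 = 1. (Direct check: xy = 3234 = 11^1 · (294).)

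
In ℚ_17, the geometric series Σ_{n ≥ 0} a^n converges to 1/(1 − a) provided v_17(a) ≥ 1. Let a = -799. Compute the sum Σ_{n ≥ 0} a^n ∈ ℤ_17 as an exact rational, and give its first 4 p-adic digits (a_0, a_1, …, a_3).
Σ a^n = 1/(1 − a) = 1/800;  first 4 digits = (1, 4, 13, 6)

v_17(a) = 1 ≥ 1, so the series converges in ℤ_17 to 1/(1 − a) = 1/(1 − (-799)) = 1/800. Expand this rational in ℤ_17: compute digits iteratively via d_i = x_i mod 17, x_{i+1} = (x_i − d_i)/17. The first 4 digits are (1, 4, 13, 6).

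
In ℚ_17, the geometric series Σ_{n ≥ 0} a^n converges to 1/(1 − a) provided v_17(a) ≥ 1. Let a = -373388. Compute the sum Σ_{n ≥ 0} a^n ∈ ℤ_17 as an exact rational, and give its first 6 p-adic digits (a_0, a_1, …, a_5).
Σ a^n = 1/(1 − a) = 1/373389;  first 6 digits = (1, 0, 0, 9, 12, 16)

v_17(a) = 3 ≥ 1, so the series converges in ℤ_17 to 1/(1 − a) = 1/(1 − (-373388)) = 1/373389. Expand this rational in ℤ_17: compute digits iteratively via d_i = x_i mod 17, x_{i+1} = (x_i − d_i)/17. The first 6 digits are (1, 0, 0, 9, 12, 16).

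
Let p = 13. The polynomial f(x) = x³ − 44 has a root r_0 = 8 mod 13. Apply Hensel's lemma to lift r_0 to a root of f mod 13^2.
r_1 = 164 (mod 169)

Hensel: r_{i+1} = r_i − f(r_i)/f′(r_i) mod 13^{i+2}, where f′(x) = 3x². Iterate:
  r_0 = 8 (mod 13)
  r_1 = 164 (mod 169)
Final: r = 164 with f(r) ≡ 0 mod 13^2.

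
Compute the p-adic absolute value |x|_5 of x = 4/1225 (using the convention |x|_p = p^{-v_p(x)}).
|4/1225|_5 = 25

Step 1 — compute v_5(x) by factoring powers of 5 out of the numerator and denominator: v_5(4/1225) = -2. Step 2 — apply |x|_p = p^{-v_p(x)} = 5^{2} = 25.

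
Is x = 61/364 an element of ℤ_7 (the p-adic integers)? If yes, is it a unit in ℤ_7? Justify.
x ∉ ℤ_7 (v_7(x) = -1 < 0)

ℤ_7 = {x ∈ ℚ_7 : v_7(x) ≥ 0} and ℤ_7^× = {x ∈ ℤ_7 : v_7(x) = 0}. Here v_7(61/364) = v_7(num) − v_7(den) = -1; compare against these criteria.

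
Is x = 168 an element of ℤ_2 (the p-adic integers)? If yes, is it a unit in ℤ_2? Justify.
x ∈ ℤ_2 but not a unit; v_2(x) = 3 > 0

ℤ_2 = {x ∈ ℚ_2 : v_2(x) ≥ 0} and ℤ_2^× = {x ∈ ℤ_2 : v_2(x) = 0}. Here v_2(168) = v_2(num) − v_2(den) = 3; compare against these criteria.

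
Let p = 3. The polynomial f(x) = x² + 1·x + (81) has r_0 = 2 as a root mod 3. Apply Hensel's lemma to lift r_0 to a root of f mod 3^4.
r_3 = 80 (mod 81)

Hensel: r_{i+1} = r_i − f(r_i)·(f′(r_i))^{-1} mod 3^{i+2}, f′(x) = 2x + 1. Iterate:
  r_0 = 2 (mod 3)
  r_1 = 8 (mod 9)
  r_2 = 26 (mod 27)
  r_3 = 80 (mod 81)
Final: r = 80 satisfies f(r) ≡ 0 mod 3^4.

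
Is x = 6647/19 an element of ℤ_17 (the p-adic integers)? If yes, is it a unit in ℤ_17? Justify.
x ∈ ℤ_17 but not a unit; v_17(x) = 2 > 0

ℤ_17 = {x ∈ ℚ_17 : v_17(x) ≥ 0} and ℤ_17^× = {x ∈ ℤ_17 : v_17(x) = 0}. Here v_17(6647/19) = v_17(num) − v_17(den) = 2; compare against these criteria.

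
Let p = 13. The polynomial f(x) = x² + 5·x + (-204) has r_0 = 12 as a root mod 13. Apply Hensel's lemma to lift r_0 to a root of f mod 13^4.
r_3 = 12 (mod 28561)

Hensel: r_{i+1} = r_i − f(r_i)·(f′(r_i))^{-1} mod 13^{i+2}, f′(x) = 2x + 5. Iterate:
  r_0 = 12 (mod 13)
  r_1 = 12 (mod 169)
  r_2 = 12 (mod 2197)
  r_3 = 12 (mod 28561)
Final: r = 12 satisfies f(r) ≡ 0 mod 13^4.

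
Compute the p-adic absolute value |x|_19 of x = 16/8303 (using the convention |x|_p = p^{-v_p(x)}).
|16/8303|_19 = 361

Step 1 — compute v_19(x) by factoring powers of 19 out of the numerator and denominator: v_19(16/8303) = -2. Step 2 — apply |x|_p = p^{-v_p(x)} = 19^{2} = 361.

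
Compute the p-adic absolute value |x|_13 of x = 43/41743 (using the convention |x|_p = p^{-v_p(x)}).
|43/41743|_13 = 2197

Step 1 — compute v_13(x) by factoring powers of 13 out of the numerator and denominator: v_13(43/41743) = -3. Step 2 — apply |x|_p = p^{-v_p(x)} = 13^{3} = 2197.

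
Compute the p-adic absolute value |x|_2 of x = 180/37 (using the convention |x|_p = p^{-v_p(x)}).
|180/37|_2 = 1/4

Step 1 — compute v_2(x) by factoring powers of 2 out of the numerator and denominator: v_2(180/37) = 2. Step 2 — apply |x|_p = p^{-v_p(x)} = 2^{-2} = 1/4.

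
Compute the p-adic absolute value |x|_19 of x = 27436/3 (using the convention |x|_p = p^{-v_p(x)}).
|27436/3|_19 = 1/6859

Step 1 — compute v_19(x) by factoring powers of 19 out of the numerator and denominator: v_19(27436/3) = 3. Step 2 — apply |x|_p = p^{-v_p(x)} = 19^{-3} = 1/6859.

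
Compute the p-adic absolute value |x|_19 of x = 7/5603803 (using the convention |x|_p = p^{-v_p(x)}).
|7/5603803|_19 = 130321

Step 1 — compute v_19(x) by factoring powers of 19 out of the numerator and denominator: v_19(7/5603803) = -4. Step 2 — apply |x|_p = p^{-v_p(x)} = 19^{4} = 130321.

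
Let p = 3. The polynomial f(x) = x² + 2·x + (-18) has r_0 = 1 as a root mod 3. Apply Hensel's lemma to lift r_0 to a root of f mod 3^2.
r_1 = 7 (mod 9)

Hensel: r_{i+1} = r_i − f(r_i)·(f′(r_i))^{-1} mod 3^{i+2}, f′(x) = 2x + 2. Iterate:
  r_0 = 1 (mod 3)
  r_1 = 7 (mod 9)
Final: r = 7 satisfies f(r) ≡ 0 mod 3^2.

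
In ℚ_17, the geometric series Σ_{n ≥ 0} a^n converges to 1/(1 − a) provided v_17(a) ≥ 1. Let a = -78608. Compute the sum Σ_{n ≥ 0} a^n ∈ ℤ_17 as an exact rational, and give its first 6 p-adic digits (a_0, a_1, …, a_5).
Σ a^n = 1/(1 − a) = 1/78609;  first 6 digits = (1, 0, 0, 1, 16, 16)

v_17(a) = 3 ≥ 1, so the series converges in ℤ_17 to 1/(1 − a) = 1/(1 − (-78608)) = 1/78609. Expand this rational in ℤ_17: compute digits iteratively via d_i = x_i mod 17, x_{i+1} = (x_i − d_i)/17. The first 6 digits are (1, 0, 0, 1, 16, 16).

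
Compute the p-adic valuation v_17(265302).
v_17(265302) = 3

v_17(n) is the largest exponent k such that 17^k divides n. Factor out: 265302 = 17^3 · 54. (Sign doesn't affect v_p.) So v_17(265302) = 3.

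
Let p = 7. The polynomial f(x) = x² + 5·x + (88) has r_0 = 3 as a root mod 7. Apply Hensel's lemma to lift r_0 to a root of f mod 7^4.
r_3 = 2229 (mod 2401)

Hensel: r_{i+1} = r_i − f(r_i)·(f′(r_i))^{-1} mod 7^{i+2}, f′(x) = 2x + 5. Iterate:
  r_0 = 3 (mod 7)
  r_1 = 24 (mod 49)
  r_2 = 171 (mod 343)
  r_3 = 2229 (mod 2401)
Final: r = 2229 satisfies f(r) ≡ 0 mod 7^4.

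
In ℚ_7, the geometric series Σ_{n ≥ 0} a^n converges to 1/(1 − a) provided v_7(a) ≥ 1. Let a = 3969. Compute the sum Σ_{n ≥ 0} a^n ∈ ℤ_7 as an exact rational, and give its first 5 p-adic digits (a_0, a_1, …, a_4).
Σ a^n = 1/(1 − a) = -1/3968;  first 5 digits = (1, 0, 4, 4, 3)

v_7(a) = 2 ≥ 1, so the series converges in ℤ_7 to 1/(1 − a) = 1/(1 − 3969) = -1/3968. Expand this rational in ℤ_7: compute digits iteratively via d_i = x_i mod 7, x_{i+1} = (x_i − d_i)/7. The first 5 digits are (1, 0, 4, 4, 3).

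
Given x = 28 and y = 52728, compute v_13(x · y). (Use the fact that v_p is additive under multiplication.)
v_13(1476384) = 3

v_p(x) = 0 (factor: 28 = 13^0 · 28); v_p(y) = 3 (factor: 52728 = 13^3 · 24). Additivity: v_p(xy) = v_p(x) + v_p(y) = 0 + 3 = 3. (Direct check: xy = 1476384 = 13^3 · (672).)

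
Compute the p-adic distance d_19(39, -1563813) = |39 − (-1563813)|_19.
d_19(39, -1563813) = 1/130321

Step 1 — x − y = 39 − (-1563813) = 1563852. Step 2 — v_19(1563852) = 4 (factor: 1563852 = (19^4 · 12); the sign does not affect v_p). Step 3 — |x − y|_19 = 19^{-4} = 1/130321.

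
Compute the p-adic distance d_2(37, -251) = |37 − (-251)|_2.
d_2(37, -251) = 1/32

Step 1 — x − y = 37 − (-251) = 288. Step 2 — v_2(288) = 5 (factor: 288 = (2^5 · 9); the sign does not affect v_p). Step 3 — |x − y|_2 = 2^{-5} = 1/32.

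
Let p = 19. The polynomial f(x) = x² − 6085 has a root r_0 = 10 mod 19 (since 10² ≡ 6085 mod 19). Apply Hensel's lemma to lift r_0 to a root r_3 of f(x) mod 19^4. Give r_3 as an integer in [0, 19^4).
r_3 = 13215 (mod 130321)

Hensel's recurrence: r_{i+1} = r_i − f(r_i)·(f′(r_i))^{-1} mod 19^{i+2}, with f′(x) = 2x. Iterate:
  r_0 = 10 (mod 19)
  r_1 = 219 (mod 361)
  r_2 = 6356 (mod 6859)
  r_3 = 13215 (mod 130321)
Final: r_3 = 13215, and one checks f(r_3) ≡ 0 mod 19^4.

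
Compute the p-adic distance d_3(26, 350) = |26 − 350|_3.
d_3(26, 350) = 1/81

Step 1 — x − y = 26 − 350 = -324. Step 2 — v_3(-324) = 4 (factor: -324 = −(3^4 · 4); the sign does not affect v_p). Step 3 — |x − y|_3 = 3^{-4} = 1/81.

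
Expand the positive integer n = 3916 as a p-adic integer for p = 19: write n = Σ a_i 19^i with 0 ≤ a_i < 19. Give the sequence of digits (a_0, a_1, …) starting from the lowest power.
(a_0, a_1, …) = (2, 16, 10)

Repeated division by 19 gives the digits low-to-high: 3916 = 2 + 16·19^1 + 10·19^2. Digit sequence: (2, 16, 10).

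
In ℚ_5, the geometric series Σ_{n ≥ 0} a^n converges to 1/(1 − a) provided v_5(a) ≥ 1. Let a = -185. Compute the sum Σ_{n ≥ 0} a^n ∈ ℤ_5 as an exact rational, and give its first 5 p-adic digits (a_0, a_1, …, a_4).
Σ a^n = 1/(1 − a) = 1/186;  first 5 digits = (1, 3, 1, 4, 4)

v_5(a) = 1 ≥ 1, so the series converges in ℤ_5 to 1/(1 − a) = 1/(1 − (-185)) = 1/186. Expand this rational in ℤ_5: compute digits iteratively via d_i = x_i mod 5, x_{i+1} = (x_i − d_i)/5. The first 5 digits are (1, 3, 1, 4, 4).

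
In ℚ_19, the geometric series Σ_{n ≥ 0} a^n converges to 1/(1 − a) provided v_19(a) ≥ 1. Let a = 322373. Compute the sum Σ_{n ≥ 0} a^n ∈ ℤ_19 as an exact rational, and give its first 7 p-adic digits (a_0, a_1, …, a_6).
Σ a^n = 1/(1 − a) = -1/322372;  first 7 digits = (1, 0, 0, 9, 2, 0, 5)

v_19(a) = 3 ≥ 1, so the series converges in ℤ_19 to 1/(1 − a) = 1/(1 − 322373) = -1/322372. Expand this rational in ℤ_19: compute digits iteratively via d_i = x_i mod 19, x_{i+1} = (x_i − d_i)/19. The first 7 digits are (1, 0, 0, 9, 2, 0, 5).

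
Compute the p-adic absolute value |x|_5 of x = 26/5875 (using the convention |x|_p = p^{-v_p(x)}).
|26/5875|_5 = 125

Step 1 — compute v_5(x) by factoring powers of 5 out of the numerator and denominator: v_5(26/5875) = -3. Step 2 — apply |x|_p = p^{-v_p(x)} = 5^{3} = 125.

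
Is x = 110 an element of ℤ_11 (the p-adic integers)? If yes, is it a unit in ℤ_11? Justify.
x ∈ ℤ_11 but not a unit; v_11(x) = 1 > 0

ℤ_11 = {x ∈ ℚ_11 : v_11(x) ≥ 0} and ℤ_11^× = {x ∈ ℤ_11 : v_11(x) = 0}. Here v_11(110) = v_11(num) − v_11(den) = 1; compare against these criteria.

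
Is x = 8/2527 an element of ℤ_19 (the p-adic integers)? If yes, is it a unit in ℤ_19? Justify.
x ∉ ℤ_19 (v_19(x) = -2 < 0)

ℤ_19 = {x ∈ ℚ_19 : v_19(x) ≥ 0} and ℤ_19^× = {x ∈ ℤ_19 : v_19(x) = 0}. Here v_19(8/2527) = v_19(num) − v_19(den) = -2; compare against these criteria.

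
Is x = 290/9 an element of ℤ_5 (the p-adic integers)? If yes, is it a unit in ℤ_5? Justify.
x ∈ ℤ_5 but not a unit; v_5(x) = 1 > 0

ℤ_5 = {x ∈ ℚ_5 : v_5(x) ≥ 0} and ℤ_5^× = {x ∈ ℤ_5 : v_5(x) = 0}. Here v_5(290/9) = v_5(num) − v_5(den) = 1; compare against these criteria.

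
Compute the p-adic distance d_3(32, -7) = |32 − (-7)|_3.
d_3(32, -7) = 1/3

Step 1 — x − y = 32 − (-7) = 39. Step 2 — v_3(39) = 1 (factor: 39 = (3^1 · 13); the sign does not affect v_p). Step 3 — |x − y|_3 = 3^{-1} = 1/3.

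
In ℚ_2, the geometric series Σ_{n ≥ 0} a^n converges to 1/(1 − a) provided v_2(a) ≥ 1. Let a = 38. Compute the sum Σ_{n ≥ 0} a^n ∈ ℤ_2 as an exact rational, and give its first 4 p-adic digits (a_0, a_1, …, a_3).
Σ a^n = 1/(1 − a) = -1/37;  first 4 digits = (1, 1, 0, 0)

v_2(a) = 1 ≥ 1, so the series converges in ℤ_2 to 1/(1 − a) = 1/(1 − 38) = -1/37. Expand this rational in ℤ_2: compute digits iteratively via d_i = x_i mod 2, x_{i+1} = (x_i − d_i)/2. The first 4 digits are (1, 1, 0, 0).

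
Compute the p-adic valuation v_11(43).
v_11(43) = 0

v_11(n) is the largest exponent k such that 11^k divides n. Factor out: 43 = 11^0 · 43. (Sign doesn't affect v_p.) So v_11(43) = 0.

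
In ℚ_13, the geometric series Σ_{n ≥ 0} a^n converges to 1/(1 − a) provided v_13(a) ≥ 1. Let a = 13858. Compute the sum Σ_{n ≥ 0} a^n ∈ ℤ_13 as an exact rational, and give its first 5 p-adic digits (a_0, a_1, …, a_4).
Σ a^n = 1/(1 − a) = -1/13857;  first 5 digits = (1, 0, 4, 6, 3)

v_13(a) = 2 ≥ 1, so the series converges in ℤ_13 to 1/(1 − a) = 1/(1 − 13858) = -1/13857. Expand this rational in ℤ_13: compute digits iteratively via d_i = x_i mod 13, x_{i+1} = (x_i − d_i)/13. The first 5 digits are (1, 0, 4, 6, 3).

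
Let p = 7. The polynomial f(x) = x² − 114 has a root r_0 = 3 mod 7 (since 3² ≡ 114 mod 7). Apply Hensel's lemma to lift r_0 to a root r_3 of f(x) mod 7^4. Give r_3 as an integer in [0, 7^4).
r_3 = 584 (mod 2401)

Hensel's recurrence: r_{i+1} = r_i − f(r_i)·(f′(r_i))^{-1} mod 7^{i+2}, with f′(x) = 2x. Iterate:
  r_0 = 3 (mod 7)
  r_1 = 45 (mod 49)
  r_2 = 241 (mod 343)
  r_3 = 584 (mod 2401)
Final: r_3 = 584, and one checks f(r_3) ≡ 0 mod 7^4.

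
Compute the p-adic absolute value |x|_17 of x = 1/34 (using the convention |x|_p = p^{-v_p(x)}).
|1/34|_17 = 17

Step 1 — compute v_17(x) by factoring powers of 17 out of the numerator and denominator: v_17(1/34) = -1. Step 2 — apply |x|_p = p^{-v_p(x)} = 17^{1} = 17.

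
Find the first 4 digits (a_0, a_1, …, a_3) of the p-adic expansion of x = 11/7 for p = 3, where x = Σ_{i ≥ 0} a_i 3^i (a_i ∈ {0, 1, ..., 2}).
(a_0, …, a_3) = (2, 2, 1, 2)

v_3(11/7) = 0 (numerator and denominator both coprime to 3), so x ∈ ℤ_3^×. Compute digits iteratively via a_i = x_i mod 3, x_{i+1} = (x_i − a_i)/3, with x_0 = x:
  x_0 = 11/7;  a_0 = 2;  x_1 = (x_0 − 2)/3 = -1/7
  x_1 = -1/7;  a_1 = 2;  x_2 = (x_1 − 2)/3 = -5/7
  x_2 = -5/7;  a_2 = 1;  x_3 = (x_2 − 1)/3 = -4/7
  x_3 = -4/7;  a_3 = 2;  x_4 = (x_3 − 2)/3 = -6/7
Digits: (2, 2, 1, 2).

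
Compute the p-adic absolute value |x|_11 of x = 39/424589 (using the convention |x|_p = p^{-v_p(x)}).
|39/424589|_11 = 14641

Step 1 — compute v_11(x) by factoring powers of 11 out of the numerator and denominator: v_11(39/424589) = -4. Step 2 — apply |x|_p = p^{-v_p(x)} = 11^{4} = 14641.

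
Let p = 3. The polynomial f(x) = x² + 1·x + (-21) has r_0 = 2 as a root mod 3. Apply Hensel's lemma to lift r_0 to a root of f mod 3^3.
r_2 = 14 (mod 27)

Hensel: r_{i+1} = r_i − f(r_i)·(f′(r_i))^{-1} mod 3^{i+2}, f′(x) = 2x + 1. Iterate:
  r_0 = 2 (mod 3)
  r_1 = 5 (mod 9)
  r_2 = 14 (mod 27)
Final: r = 14 satisfies f(r) ≡ 0 mod 3^3.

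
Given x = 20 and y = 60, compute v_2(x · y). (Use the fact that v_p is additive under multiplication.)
v_2(1200) = 4

v_p(x) = 2 (factor: 20 = 2^2 · 5); v_p(y) = 2 (factor: 60 = 2^2 · 15). Additivity: v_p(xy) = v_p(x) + v_p(y) = 2 + 2 = 4. (Direct check: xy = 1200 = 2^4 · (75).)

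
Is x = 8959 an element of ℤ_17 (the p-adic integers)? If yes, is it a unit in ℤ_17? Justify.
x ∈ ℤ_17 but not a unit; v_17(x) = 2 > 0

ℤ_17 = {x ∈ ℚ_17 : v_17(x) ≥ 0} and ℤ_17^× = {x ∈ ℤ_17 : v_17(x) = 0}. Here v_17(8959) = v_17(num) − v_17(den) = 2; compare against these criteria.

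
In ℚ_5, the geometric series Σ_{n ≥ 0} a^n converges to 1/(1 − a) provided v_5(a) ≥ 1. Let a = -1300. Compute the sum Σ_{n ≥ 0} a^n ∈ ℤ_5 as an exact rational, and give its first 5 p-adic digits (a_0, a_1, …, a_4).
Σ a^n = 1/(1 − a) = 1/1301;  first 5 digits = (1, 0, 3, 4, 1)

v_5(a) = 2 ≥ 1, so the series converges in ℤ_5 to 1/(1 − a) = 1/(1 − (-1300)) = 1/1301. Expand this rational in ℤ_5: compute digits iteratively via d_i = x_i mod 5, x_{i+1} = (x_i − d_i)/5. The first 5 digits are (1, 0, 3, 4, 1).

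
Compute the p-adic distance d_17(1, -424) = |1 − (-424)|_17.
d_17(1, -424) = 1/17

Step 1 — x − y = 1 − (-424) = 425. Step 2 — v_17(425) = 1 (factor: 425 = (17^1 · 25); the sign does not affect v_p). Step 3 — |x − y|_17 = 17^{-1} = 1/17.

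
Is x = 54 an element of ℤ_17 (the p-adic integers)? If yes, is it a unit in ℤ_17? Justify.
x ∈ ℤ_17^× (unit); v_17(x) = 0

ℤ_17 = {x ∈ ℚ_17 : v_17(x) ≥ 0} and ℤ_17^× = {x ∈ ℤ_17 : v_17(x) = 0}. Here v_17(54) = v_17(num) − v_17(den) = 0; compare against these criteria.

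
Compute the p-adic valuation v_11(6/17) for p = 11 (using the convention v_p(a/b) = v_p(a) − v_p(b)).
v_11(6/17) = 0

Factor powers of 11 from the numerator and denominator of the reduced fraction: 6 = 11^0 · 6 and 17 = 11^0 · 17. Apply v_p(a/b) = v_p(a) − v_p(b): v_11(6/17) = 0 − 0 = 0.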